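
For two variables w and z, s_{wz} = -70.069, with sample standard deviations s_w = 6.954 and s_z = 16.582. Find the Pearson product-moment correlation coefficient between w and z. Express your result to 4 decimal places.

-0.6077

r = Cov(w,z) / (s_w · s_z) = -70.069 / (6.954 × 16.582)
  = -70.069 / 115.3112 ≈ -0.6077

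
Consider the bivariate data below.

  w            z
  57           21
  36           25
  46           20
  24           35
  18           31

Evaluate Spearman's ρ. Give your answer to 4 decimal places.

Rank w: 5, 3, 4, 2, 1
Rank z: 2, 3, 1, 5, 4
d = rank(w) − rank(z): 3, 0, 3, -3, -3; Σd² = 36
ρ = 1 − 6Σd² / [n(n²−1)] = 1 − 6×36 / (5×24) = 1 − 216/120 ≈ -0.8000

-0.8000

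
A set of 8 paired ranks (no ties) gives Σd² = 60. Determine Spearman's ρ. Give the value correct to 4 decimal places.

ρ = 1 − 6Σd² / [n(n²−1)] = 1 − 6×60 / (8×63)
  = 1 − 360/504 = 1 − 0.71429 ≈ 0.2857

0.2857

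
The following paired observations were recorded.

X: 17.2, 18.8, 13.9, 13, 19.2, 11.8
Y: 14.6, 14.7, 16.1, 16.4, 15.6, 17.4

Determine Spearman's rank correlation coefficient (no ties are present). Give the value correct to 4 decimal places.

-0.7714

Rank X: 4, 5, 3, 2, 6, 1
Rank Y: 1, 2, 4, 5, 3, 6
d = rank(X) − rank(Y): 3, 3, -1, -3, 3, -5; Σd² = 62
ρ = 1 − 6Σd² / [n(n²−1)] = 1 − 6×62 / (6×35) = 1 − 372/210 ≈ -0.7714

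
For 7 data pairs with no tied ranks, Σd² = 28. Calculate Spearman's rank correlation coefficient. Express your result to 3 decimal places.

ρ = 1 − 6Σd² / [n(n²−1)] = 1 − 6×28 / (7×48)
  = 1 − 168/336 = 1 − 0.5000 ≈ 0.500

0.500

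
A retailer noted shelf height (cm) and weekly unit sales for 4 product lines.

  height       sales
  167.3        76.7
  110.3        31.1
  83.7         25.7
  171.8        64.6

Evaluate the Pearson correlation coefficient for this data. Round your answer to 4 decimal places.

n = 4, Σx = 533.1, Σy = 198.1, Σx² = 76676.31, Σy² = 11683.75, Σxy = 29511.61
nΣxy − ΣxΣy = 118046.44 − 105607.11 = 12439.33
nΣx² − (Σx)² = 306705.24 − 284195.61 = 22509.63; nΣy² − (Σy)² = 46735 − 39243.61 = 7491.39
r = 12439.33 / √(22509.63 × 7491.39) = 12439.33 / 12985.7005 ≈ 0.9579

0.9579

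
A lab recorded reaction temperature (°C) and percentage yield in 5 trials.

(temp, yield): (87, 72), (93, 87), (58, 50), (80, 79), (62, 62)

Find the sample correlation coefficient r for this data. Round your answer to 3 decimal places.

n = 5, Σx = 380, Σy = 350, Σx² = 29826, Σy² = 25338, Σxy = 27419
nΣxy − ΣxΣy = 137095 − 133000 = 4095
nΣx² − (Σx)² = 149130 − 144400 = 4730; nΣy² − (Σy)² = 126690 − 122500 = 4190
r = 4095 / √(4730 × 4190) = 4095 / 4451.8199 ≈ 0.920

0.920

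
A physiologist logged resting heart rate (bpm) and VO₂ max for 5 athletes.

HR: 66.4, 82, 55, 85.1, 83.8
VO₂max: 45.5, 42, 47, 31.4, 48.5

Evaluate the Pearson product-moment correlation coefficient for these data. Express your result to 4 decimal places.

-0.4892

n = 5, Σx = 372.3, Σy = 214.4, Σx² = 28422.41, Σy² = 9381.46, Σxy = 15786.64
nΣxy − ΣxΣy = 78933.2 − 79821.12 = -887.92
nΣx² − (Σx)² = 142112.05 − 138607.29 = 3504.76; nΣy² − (Σy)² = 46907.3 − 45967.36 = 939.94
r = -887.92 / √(3504.76 × 939.94) = -887.92 / 1815.0108 ≈ -0.4892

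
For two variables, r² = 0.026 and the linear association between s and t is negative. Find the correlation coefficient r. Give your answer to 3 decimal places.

|r| = √0.026 = 0.161
The association is negative, so r = −0.161.

-0.161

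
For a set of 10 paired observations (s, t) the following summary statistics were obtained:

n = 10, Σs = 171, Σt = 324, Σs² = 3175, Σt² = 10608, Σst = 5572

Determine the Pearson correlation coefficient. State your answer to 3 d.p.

r = (nΣst − ΣsΣt) / √[(nΣs² − (Σs)²)(nΣt² − (Σt)²)]
Numerator: 10×5572 − 171×324 = 316
Denominator: √[(31750 − 29241)(106080 − 104976)] = √[2509 × 1104] = 1664.3125
r = 316 / 1664.3125 ≈ 0.190

0.190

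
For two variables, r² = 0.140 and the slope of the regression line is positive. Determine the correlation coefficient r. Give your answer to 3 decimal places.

0.374

|r| = √0.140 = 0.374
The association is positive, so r = 0.374.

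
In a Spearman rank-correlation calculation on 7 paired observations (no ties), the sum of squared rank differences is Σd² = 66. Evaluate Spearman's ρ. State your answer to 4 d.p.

-0.1786

ρ = 1 − 6Σd² / [n(n²−1)] = 1 − 6×66 / (7×48)
  = 1 − 396/336 = 1 − 1.17857 ≈ -0.1786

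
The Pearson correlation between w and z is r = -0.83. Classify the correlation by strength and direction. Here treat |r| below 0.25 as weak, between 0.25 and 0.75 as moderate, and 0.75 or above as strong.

strong negative

r = -0.83 < 0 so the relationship is negative.
|r| = 0.83, which falls in the strong range.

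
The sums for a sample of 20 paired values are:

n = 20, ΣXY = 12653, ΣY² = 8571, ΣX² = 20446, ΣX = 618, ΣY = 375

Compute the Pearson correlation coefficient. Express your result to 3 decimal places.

r = (nΣXY − ΣXΣY) / √[(nΣX² − (ΣX)²)(nΣY² − (ΣY)²)]
Numerator: 20×12653 − 618×375 = 21310
Denominator: √[(408920 − 381924)(171420 − 140625)] = √[26996 × 30795] = 28832.9988
r = 21310 / 28832.9988 ≈ 0.739

0.739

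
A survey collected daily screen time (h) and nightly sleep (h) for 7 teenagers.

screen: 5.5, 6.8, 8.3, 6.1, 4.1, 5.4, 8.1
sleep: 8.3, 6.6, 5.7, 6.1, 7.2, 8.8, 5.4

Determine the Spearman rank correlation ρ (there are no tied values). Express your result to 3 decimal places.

-0.821

Rank screen: 3, 5, 7, 4, 1, 2, 6
Rank sleep: 6, 4, 2, 3, 5, 7, 1
d = rank(screen) − rank(sleep): -3, 1, 5, 1, -4, -5, 5; Σd² = 102
ρ = 1 − 6Σd² / [n(n²−1)] = 1 − 6×102 / (7×48) = 1 − 612/336 ≈ -0.821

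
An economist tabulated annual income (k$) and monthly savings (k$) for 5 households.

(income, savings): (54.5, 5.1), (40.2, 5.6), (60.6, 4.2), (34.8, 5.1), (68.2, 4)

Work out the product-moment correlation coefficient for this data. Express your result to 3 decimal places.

-0.850

n = 5, Σx = 258.3, Σy = 24, Σx² = 14120.93, Σy² = 117.02, Σxy = 1207.87
nΣxy − ΣxΣy = 6039.35 − 6199.2 = -159.85
nΣx² − (Σx)² = 70604.65 − 66718.89 = 3885.76; nΣy² − (Σy)² = 585.1 − 576 = 9.1
r = -159.85 / √(3885.76 × 9.1) = -159.85 / 188.0437 ≈ -0.850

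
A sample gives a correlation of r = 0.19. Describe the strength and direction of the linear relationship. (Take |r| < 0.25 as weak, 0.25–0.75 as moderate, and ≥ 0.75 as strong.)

weak positive

r = 0.19 > 0 so the relationship is positive.
|r| = 0.19, which falls in the weak range.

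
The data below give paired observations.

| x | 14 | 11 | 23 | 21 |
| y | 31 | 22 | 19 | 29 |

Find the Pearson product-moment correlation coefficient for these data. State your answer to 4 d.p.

n = 4, Σx = 69, Σy = 101, Σx² = 1287, Σy² = 2647, Σxy = 1722
nΣxy − ΣxΣy = 6888 − 6969 = -81
nΣx² − (Σx)² = 5148 − 4761 = 387; nΣy² − (Σy)² = 10588 − 10201 = 387
r = -81 / √(387 × 387) = -81 / 387.0000 ≈ -0.2093

-0.2093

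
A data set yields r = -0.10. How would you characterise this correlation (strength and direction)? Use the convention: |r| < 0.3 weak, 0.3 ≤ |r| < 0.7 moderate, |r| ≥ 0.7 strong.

weak negative

r = -0.10 < 0 so the relationship is negative.
|r| = 0.10, which falls in the weak range.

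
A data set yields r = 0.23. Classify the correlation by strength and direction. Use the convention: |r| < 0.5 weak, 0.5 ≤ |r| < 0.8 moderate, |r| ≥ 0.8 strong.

r = 0.23 > 0 so the relationship is positive.
|r| = 0.23, which falls in the weak range.

weak positive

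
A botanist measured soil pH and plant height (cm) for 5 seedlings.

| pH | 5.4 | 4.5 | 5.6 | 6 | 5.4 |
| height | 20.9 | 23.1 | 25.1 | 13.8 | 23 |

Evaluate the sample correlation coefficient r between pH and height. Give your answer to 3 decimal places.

n = 5, Σx = 26.9, Σy = 105.9, Σx² = 145.93, Σy² = 2319.87, Σxy = 564.37
nΣxy − ΣxΣy = 2821.85 − 2848.71 = -26.86
nΣx² − (Σx)² = 729.65 − 723.61 = 6.04; nΣy² − (Σy)² = 11599.35 − 11214.81 = 384.54
r = -26.86 / √(6.04 × 384.54) = -26.86 / 48.1936 ≈ -0.557

-0.557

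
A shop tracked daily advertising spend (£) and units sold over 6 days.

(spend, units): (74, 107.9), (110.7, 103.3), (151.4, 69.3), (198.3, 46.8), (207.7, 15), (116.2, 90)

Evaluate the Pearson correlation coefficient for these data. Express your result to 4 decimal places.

n = 6, Σx = 858.3, Σy = 432.3, Σx² = 136617.07, Σy² = 37631.03, Σxy = 52765.87
nΣxy − ΣxΣy = 316595.22 − 371043.09 = -54447.87
nΣx² − (Σx)² = 819702.42 − 736678.89 = 83023.53; nΣy² − (Σy)² = 225786.18 − 186883.29 = 38902.89
r = -54447.87 / √(83023.53 × 38902.89) = -54447.87 / 56831.8155 ≈ -0.9581

-0.9581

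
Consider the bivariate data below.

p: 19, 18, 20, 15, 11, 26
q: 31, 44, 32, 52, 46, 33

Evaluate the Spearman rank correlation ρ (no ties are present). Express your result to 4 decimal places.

Rank p: 4, 3, 5, 2, 1, 6
Rank q: 1, 4, 2, 6, 5, 3
d = rank(p) − rank(q): 3, -1, 3, -4, -4, 3; Σd² = 60
ρ = 1 − 6Σd² / [n(n²−1)] = 1 − 6×60 / (6×35) = 1 − 360/210 ≈ -0.7143

-0.7143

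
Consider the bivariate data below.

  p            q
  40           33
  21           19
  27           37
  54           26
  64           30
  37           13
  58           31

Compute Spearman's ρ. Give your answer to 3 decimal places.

Rank p: 4, 1, 2, 5, 7, 3, 6
Rank q: 6, 2, 7, 3, 4, 1, 5
d = rank(p) − rank(q): -2, -1, -5, 2, 3, 2, 1; Σd² = 48
ρ = 1 − 6Σd² / [n(n²−1)] = 1 − 6×48 / (7×48) = 1 − 288/336 ≈ 0.143

0.143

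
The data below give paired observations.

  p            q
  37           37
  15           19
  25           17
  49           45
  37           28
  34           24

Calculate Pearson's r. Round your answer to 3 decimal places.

n = 6, Σp = 197, Σq = 170, Σp² = 7145, Σq² = 5404, Σpq = 6136
nΣpq − ΣpΣq = 36816 − 33490 = 3326
nΣp² − (Σp)² = 42870 − 38809 = 4061; nΣq² − (Σq)² = 32424 − 28900 = 3524
r = 3326 / √(4061 × 3524) = 3326 / 3782.9835 ≈ 0.879

0.879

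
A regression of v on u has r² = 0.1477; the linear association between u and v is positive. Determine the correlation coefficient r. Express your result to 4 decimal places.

|r| = √0.1477 = 0.3843
The association is positive, so r = 0.3843.

0.3843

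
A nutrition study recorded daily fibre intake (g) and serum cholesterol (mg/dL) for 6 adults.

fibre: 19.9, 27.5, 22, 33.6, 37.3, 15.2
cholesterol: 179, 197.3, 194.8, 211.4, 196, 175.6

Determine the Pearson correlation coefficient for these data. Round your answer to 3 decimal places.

n = 6, Σx = 155.5, Σy = 1154.1, Σx² = 4387.55, Σy² = 222856.65, Σxy = 30356.41
nΣxy − ΣxΣy = 182138.46 − 179462.55 = 2675.91
nΣx² − (Σx)² = 26325.3 − 24180.25 = 2145.05; nΣy² − (Σy)² = 1337139.9 − 1331946.81 = 5193.09
r = 2675.91 / √(2145.05 × 5193.09) = 2675.91 / 3337.5796 ≈ 0.802

0.802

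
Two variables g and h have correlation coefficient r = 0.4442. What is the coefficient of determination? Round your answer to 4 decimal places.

0.1973

r² = (0.4442)² = 0.1973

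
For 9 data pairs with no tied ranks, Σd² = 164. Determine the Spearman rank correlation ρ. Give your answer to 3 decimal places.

ρ = 1 − 6Σd² / [n(n²−1)] = 1 − 6×164 / (9×80)
  = 1 − 984/720 = 1 − 1.3667 ≈ -0.367

-0.367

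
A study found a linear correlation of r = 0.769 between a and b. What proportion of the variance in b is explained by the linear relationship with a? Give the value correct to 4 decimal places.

r² = (0.769)² = 0.5914

0.5914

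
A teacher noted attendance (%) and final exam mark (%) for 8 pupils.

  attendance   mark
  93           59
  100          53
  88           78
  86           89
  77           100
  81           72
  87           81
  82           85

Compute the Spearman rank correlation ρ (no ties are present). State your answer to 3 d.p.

-0.738

Rank attendance: 7, 8, 6, 4, 1, 2, 5, 3
Rank mark: 2, 1, 4, 7, 8, 3, 5, 6
d = rank(attendance) − rank(mark): 5, 7, 2, -3, -7, -1, 0, -3; Σd² = 146
ρ = 1 − 6Σd² / [n(n²−1)] = 1 − 6×146 / (8×63) = 1 − 876/504 ≈ -0.738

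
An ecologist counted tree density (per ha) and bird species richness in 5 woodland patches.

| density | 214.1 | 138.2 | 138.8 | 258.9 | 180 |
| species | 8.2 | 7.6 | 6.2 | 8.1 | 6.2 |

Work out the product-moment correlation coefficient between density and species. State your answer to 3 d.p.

0.623

n = 5, Σx = 930, Σy = 36.3, Σx² = 183632.7, Σy² = 267.49, Σxy = 6879.59
nΣxy − ΣxΣy = 34397.95 − 33759 = 638.95
nΣx² − (Σx)² = 918163.5 − 864900 = 53263.5; nΣy² − (Σy)² = 1337.45 − 1317.69 = 19.76
r = 638.95 / √(53263.5 × 19.76) = 638.95 / 1025.9078 ≈ 0.623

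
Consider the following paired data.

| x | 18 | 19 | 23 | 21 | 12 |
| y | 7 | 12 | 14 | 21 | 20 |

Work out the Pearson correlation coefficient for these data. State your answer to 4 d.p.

n = 5, Σx = 93, Σy = 74, Σx² = 1799, Σy² = 1230, Σxy = 1357
nΣxy − ΣxΣy = 6785 − 6882 = -97
nΣx² − (Σx)² = 8995 − 8649 = 346; nΣy² − (Σy)² = 6150 − 5476 = 674
r = -97 / √(346 × 674) = -97 / 482.9120 ≈ -0.2009

-0.2009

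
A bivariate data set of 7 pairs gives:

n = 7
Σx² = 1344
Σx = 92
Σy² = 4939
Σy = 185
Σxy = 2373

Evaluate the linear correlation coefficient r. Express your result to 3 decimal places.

-0.714

r = (nΣxy − ΣxΣy) / √[(nΣx² − (Σx)²)(nΣy² − (Σy)²)]
Numerator: 7×2373 − 92×185 = -409
Denominator: √[(9408 − 8464)(34573 − 34225)] = √[944 × 348] = 573.1597
r = -409 / 573.1597 ≈ -0.714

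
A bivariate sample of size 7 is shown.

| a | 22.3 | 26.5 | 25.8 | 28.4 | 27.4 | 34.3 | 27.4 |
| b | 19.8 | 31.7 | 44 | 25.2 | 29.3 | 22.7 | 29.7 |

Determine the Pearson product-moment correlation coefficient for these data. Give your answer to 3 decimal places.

n = 7, Σa = 192.1, Σb = 202.4, Σa² = 5349.75, Σb² = 6223.84, Σab = 5527.68
nΣab − ΣaΣb = 38693.76 − 38881.04 = -187.28
nΣa² − (Σa)² = 37448.25 − 36902.41 = 545.84; nΣb² − (Σb)² = 43566.88 − 40965.76 = 2601.12
r = -187.28 / √(545.84 × 2601.12) = -187.28 / 1191.5517 ≈ -0.157

-0.157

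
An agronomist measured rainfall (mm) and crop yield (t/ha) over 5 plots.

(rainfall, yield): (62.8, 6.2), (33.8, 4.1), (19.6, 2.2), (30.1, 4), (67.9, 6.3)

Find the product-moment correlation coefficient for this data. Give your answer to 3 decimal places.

0.974

n = 5, Σx = 214.2, Σy = 22.8, Σx² = 10986.86, Σy² = 115.78, Σxy = 1119.23
nΣxy − ΣxΣy = 5596.15 − 4883.76 = 712.39
nΣx² − (Σx)² = 54934.3 − 45881.64 = 9052.66; nΣy² − (Σy)² = 578.9 − 519.84 = 59.06
r = 712.39 / √(9052.66 × 59.06) = 712.39 / 731.1977 ≈ 0.974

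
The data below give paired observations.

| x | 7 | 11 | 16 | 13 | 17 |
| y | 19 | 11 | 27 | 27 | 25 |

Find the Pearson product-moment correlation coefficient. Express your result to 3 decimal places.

n = 5, Σx = 64, Σy = 109, Σx² = 884, Σy² = 2565, Σxy = 1462
nΣxy − ΣxΣy = 7310 − 6976 = 334
nΣx² − (Σx)² = 4420 − 4096 = 324; nΣy² − (Σy)² = 12825 − 11881 = 944
r = 334 / √(324 × 944) = 334 / 553.0425 ≈ 0.604

0.604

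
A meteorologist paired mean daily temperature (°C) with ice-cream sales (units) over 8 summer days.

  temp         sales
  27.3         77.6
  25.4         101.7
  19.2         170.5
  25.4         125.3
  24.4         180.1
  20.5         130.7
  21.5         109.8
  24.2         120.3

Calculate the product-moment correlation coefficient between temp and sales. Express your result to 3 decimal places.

-0.540

n = 8, Σx = 187.9, Σy = 1016, Σx² = 4467.75, Σy² = 137181.62, Σxy = 23503.63
nΣxy − ΣxΣy = 188029.04 − 190906.4 = -2877.36
nΣx² − (Σx)² = 35742 − 35306.41 = 435.59; nΣy² − (Σy)² = 1097452.96 − 1032256 = 65196.96
r = -2877.36 / √(435.59 × 65196.96) = -2877.36 / 5329.0847 ≈ -0.540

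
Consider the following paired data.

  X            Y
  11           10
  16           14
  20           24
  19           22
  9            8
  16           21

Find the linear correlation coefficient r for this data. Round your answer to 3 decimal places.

n = 6, ΣX = 91, ΣY = 99, ΣX² = 1475, ΣY² = 1861, ΣXY = 1640
nΣXY − ΣXΣY = 9840 − 9009 = 831
nΣX² − (ΣX)² = 8850 − 8281 = 569; nΣY² − (ΣY)² = 11166 − 9801 = 1365
r = 831 / √(569 × 1365) = 831 / 881.2973 ≈ 0.943

0.943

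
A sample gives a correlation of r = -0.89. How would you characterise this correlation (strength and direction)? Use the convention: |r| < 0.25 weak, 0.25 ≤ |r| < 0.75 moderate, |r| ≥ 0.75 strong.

r = -0.89 < 0 so the relationship is negative.
|r| = 0.89, which falls in the strong range.

strong negative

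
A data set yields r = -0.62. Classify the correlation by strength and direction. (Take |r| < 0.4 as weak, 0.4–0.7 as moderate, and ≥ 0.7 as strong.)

r = -0.62 < 0 so the relationship is negative.
|r| = 0.62, which falls in the moderate range.

moderate negative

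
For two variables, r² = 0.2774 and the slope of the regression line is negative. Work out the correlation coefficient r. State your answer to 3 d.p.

-0.527

|r| = √0.2774 = 0.527
The association is negative, so r = −0.527.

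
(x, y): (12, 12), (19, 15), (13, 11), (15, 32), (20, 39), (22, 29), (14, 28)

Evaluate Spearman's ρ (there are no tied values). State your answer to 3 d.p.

0.714

Rank x: 1, 5, 2, 4, 6, 7, 3
Rank y: 2, 3, 1, 6, 7, 5, 4
d = rank(x) − rank(y): -1, 2, 1, -2, -1, 2, -1; Σd² = 16
ρ = 1 − 6Σd² / [n(n²−1)] = 1 − 6×16 / (7×48) = 1 − 96/336 ≈ 0.714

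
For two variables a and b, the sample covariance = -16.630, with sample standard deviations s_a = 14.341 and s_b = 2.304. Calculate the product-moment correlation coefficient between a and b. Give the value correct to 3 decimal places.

-0.503

r = Cov(a,b) / (s_a · s_b) = -16.630 / (14.341 × 2.304)
  = -16.630 / 33.0417 ≈ -0.503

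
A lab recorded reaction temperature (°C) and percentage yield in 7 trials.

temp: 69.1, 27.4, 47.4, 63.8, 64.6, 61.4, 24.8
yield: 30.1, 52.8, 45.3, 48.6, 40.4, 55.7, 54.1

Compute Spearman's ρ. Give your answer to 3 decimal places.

Rank temp: 7, 2, 3, 5, 6, 4, 1
Rank yield: 1, 5, 3, 4, 2, 7, 6
d = rank(temp) − rank(yield): 6, -3, 0, 1, 4, -3, -5; Σd² = 96
ρ = 1 − 6Σd² / [n(n²−1)] = 1 − 6×96 / (7×48) = 1 − 576/336 ≈ -0.714

-0.714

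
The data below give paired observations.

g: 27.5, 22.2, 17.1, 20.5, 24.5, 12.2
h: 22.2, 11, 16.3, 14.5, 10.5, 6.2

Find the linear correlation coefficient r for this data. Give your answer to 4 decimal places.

0.6359

n = 6, Σg = 124, Σh = 80.7, Σg² = 2710.84, Σh² = 1238.47, Σgh = 1763.57
nΣgh − ΣgΣh = 10581.42 − 10006.8 = 574.62
nΣg² − (Σg)² = 16265.04 − 15376 = 889.04; nΣh² − (Σh)² = 7430.82 − 6512.49 = 918.33
r = 574.62 / √(889.04 × 918.33) = 574.62 / 903.5663 ≈ 0.6359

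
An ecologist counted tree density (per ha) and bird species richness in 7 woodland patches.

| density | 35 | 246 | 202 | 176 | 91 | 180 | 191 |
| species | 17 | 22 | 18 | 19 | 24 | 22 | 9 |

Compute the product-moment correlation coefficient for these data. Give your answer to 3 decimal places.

n = 7, Σx = 1121, Σy = 131, Σx² = 210683, Σy² = 2599, Σxy = 20850
nΣxy − ΣxΣy = 145950 − 146851 = -901
nΣx² − (Σx)² = 1474781 − 1256641 = 218140; nΣy² − (Σy)² = 18193 − 17161 = 1032
r = -901 / √(218140 × 1032) = -901 / 15004.0155 ≈ -0.060

-0.060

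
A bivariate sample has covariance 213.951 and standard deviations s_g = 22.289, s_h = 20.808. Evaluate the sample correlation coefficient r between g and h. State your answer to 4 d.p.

r = Cov(g,h) / (s_g · s_h) = 213.951 / (22.289 × 20.808)
  = 213.951 / 463.7895 ≈ 0.4613

0.4613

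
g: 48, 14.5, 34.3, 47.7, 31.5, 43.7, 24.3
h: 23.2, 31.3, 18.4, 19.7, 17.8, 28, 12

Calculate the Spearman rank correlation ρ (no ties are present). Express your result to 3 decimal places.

0.143

Rank g: 7, 1, 4, 6, 3, 5, 2
Rank h: 5, 7, 3, 4, 2, 6, 1
d = rank(g) − rank(h): 2, -6, 1, 2, 1, -1, 1; Σd² = 48
ρ = 1 − 6Σd² / [n(n²−1)] = 1 − 6×48 / (7×48) = 1 − 288/336 ≈ 0.143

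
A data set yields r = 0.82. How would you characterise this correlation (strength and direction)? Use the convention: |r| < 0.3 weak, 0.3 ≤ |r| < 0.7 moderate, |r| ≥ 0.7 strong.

r = 0.82 > 0 so the relationship is positive.
|r| = 0.82, which falls in the strong range.

strong positive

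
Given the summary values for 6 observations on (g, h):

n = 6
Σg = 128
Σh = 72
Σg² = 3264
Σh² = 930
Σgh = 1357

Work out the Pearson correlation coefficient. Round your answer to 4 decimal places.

-0.9541

r = (nΣgh − ΣgΣh) / √[(nΣg² − (Σg)²)(nΣh² − (Σh)²)]
Numerator: 6×1357 − 128×72 = -1074
Denominator: √[(19584 − 16384)(5580 − 5184)] = √[3200 × 396] = 1125.6998
r = -1074 / 1125.6998 ≈ -0.9541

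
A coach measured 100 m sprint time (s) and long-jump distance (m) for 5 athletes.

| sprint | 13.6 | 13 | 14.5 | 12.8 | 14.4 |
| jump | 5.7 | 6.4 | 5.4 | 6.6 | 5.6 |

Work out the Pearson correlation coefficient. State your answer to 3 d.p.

n = 5, Σx = 68.3, Σy = 29.7, Σx² = 935.41, Σy² = 177.53, Σxy = 404.14
nΣxy − ΣxΣy = 2020.7 − 2028.51 = -7.81
nΣx² − (Σx)² = 4677.05 − 4664.89 = 12.16; nΣy² − (Σy)² = 887.65 − 882.09 = 5.56
r = -7.81 / √(12.16 × 5.56) = -7.81 / 8.2225 ≈ -0.950

-0.950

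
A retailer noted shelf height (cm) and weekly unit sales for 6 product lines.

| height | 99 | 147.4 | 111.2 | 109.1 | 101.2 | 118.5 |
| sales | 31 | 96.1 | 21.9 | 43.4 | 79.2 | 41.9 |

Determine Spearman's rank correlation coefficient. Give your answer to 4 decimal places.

0.3143

Rank height: 1, 6, 4, 3, 2, 5
Rank sales: 2, 6, 1, 4, 5, 3
d = rank(height) − rank(sales): -1, 0, 3, -1, -3, 2; Σd² = 24
ρ = 1 − 6Σd² / [n(n²−1)] = 1 − 6×24 / (6×35) = 1 − 144/210 ≈ 0.3143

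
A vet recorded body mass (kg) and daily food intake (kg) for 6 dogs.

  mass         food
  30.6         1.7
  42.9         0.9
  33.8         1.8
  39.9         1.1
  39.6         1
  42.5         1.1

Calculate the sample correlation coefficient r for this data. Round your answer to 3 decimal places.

n = 6, Σx = 229.3, Σy = 7.6, Σx² = 8885.63, Σy² = 10.36, Σxy = 281.71
nΣxy − ΣxΣy = 1690.26 − 1742.68 = -52.42
nΣx² − (Σx)² = 53313.78 − 52578.49 = 735.29; nΣy² − (Σy)² = 62.16 − 57.76 = 4.4
r = -52.42 / √(735.29 × 4.4) = -52.42 / 56.8795 ≈ -0.922

-0.922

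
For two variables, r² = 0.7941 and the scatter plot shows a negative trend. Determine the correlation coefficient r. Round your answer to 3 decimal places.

|r| = √0.7941 = 0.891
The association is negative, so r = −0.891.

-0.891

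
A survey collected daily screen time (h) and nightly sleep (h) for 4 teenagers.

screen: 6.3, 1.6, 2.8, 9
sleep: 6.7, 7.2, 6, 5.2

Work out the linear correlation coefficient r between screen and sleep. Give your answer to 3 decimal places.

-0.715

n = 4, Σx = 19.7, Σy = 25.1, Σx² = 131.09, Σy² = 159.77, Σxy = 117.33
nΣxy − ΣxΣy = 469.32 − 494.47 = -25.15
nΣx² − (Σx)² = 524.36 − 388.09 = 136.27; nΣy² − (Σy)² = 639.08 − 630.01 = 9.07
r = -25.15 / √(136.27 × 9.07) = -25.15 / 35.1563 ≈ -0.715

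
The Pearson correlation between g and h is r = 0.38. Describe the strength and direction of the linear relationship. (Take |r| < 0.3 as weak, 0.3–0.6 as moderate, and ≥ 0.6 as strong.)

moderate positive

r = 0.38 > 0 so the relationship is positive.
|r| = 0.38, which falls in the moderate range.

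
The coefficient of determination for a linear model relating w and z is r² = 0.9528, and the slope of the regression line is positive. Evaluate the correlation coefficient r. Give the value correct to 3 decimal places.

|r| = √0.9528 = 0.976
The association is positive, so r = 0.976.

0.976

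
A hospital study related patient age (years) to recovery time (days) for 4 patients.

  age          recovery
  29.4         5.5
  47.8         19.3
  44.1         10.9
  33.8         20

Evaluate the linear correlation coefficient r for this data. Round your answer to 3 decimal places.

n = 4, Σx = 155.1, Σy = 55.7, Σx² = 6236.45, Σy² = 921.55, Σxy = 2240.93
nΣxy − ΣxΣy = 8963.72 − 8639.07 = 324.65
nΣx² − (Σx)² = 24945.8 − 24056.01 = 889.79; nΣy² − (Σy)² = 3686.2 − 3102.49 = 583.71
r = 324.65 / √(889.79 × 583.71) = 324.65 / 720.6798 ≈ 0.450

0.450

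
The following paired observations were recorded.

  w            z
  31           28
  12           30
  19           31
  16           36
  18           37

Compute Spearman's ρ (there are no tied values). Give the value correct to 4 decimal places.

Rank w: 5, 1, 4, 2, 3
Rank z: 1, 2, 3, 4, 5
d = rank(w) − rank(z): 4, -1, 1, -2, -2; Σd² = 26
ρ = 1 − 6Σd² / [n(n²−1)] = 1 − 6×26 / (5×24) = 1 − 156/120 ≈ -0.3000

-0.3000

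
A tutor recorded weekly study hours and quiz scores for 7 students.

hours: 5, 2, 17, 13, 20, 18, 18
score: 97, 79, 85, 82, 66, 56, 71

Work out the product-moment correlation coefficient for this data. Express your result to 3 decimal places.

n = 7, Σx = 93, Σy = 536, Σx² = 1535, Σy² = 42132, Σxy = 6760
nΣxy − ΣxΣy = 47320 − 49848 = -2528
nΣx² − (Σx)² = 10745 − 8649 = 2096; nΣy² − (Σy)² = 294924 − 287296 = 7628
r = -2528 / √(2096 × 7628) = -2528 / 3998.5357 ≈ -0.632

-0.632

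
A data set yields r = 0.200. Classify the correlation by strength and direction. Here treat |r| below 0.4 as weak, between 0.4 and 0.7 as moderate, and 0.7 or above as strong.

weak positive

r = 0.200 > 0 so the relationship is positive.
|r| = 0.200, which falls in the weak range.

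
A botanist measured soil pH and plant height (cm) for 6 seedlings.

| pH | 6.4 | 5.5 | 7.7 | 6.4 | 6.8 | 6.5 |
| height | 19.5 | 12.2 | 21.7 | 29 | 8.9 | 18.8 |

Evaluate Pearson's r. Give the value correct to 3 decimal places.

n = 6, Σx = 39.3, Σy = 110.1, Σx² = 259.95, Σy² = 2273.63, Σxy = 727.31
nΣxy − ΣxΣy = 4363.86 − 4326.93 = 36.93
nΣx² − (Σx)² = 1559.7 − 1544.49 = 15.21; nΣy² − (Σy)² = 13641.78 − 12122.01 = 1519.77
r = 36.93 / √(15.21 × 1519.77) = 36.93 / 152.0385 ≈ 0.243

0.243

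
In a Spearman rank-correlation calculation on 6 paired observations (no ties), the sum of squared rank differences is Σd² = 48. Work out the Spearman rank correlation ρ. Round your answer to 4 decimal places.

ρ = 1 − 6Σd² / [n(n²−1)] = 1 − 6×48 / (6×35)
  = 1 − 288/210 = 1 − 1.37143 ≈ -0.3714

-0.3714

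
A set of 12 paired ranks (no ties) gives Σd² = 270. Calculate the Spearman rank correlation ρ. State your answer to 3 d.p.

0.056

ρ = 1 − 6Σd² / [n(n²−1)] = 1 − 6×270 / (12×143)
  = 1 − 1620/1716 = 1 − 0.9441 ≈ 0.056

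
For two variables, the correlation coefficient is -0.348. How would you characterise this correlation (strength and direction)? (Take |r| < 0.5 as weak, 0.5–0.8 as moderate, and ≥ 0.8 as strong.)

r = -0.348 < 0 so the relationship is negative.
|r| = 0.348, which falls in the weak range.

weak negative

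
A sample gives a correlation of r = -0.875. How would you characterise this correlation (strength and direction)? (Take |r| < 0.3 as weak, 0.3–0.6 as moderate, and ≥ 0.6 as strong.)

r = -0.875 < 0 so the relationship is negative.
|r| = 0.875, which falls in the strong range.

strong negative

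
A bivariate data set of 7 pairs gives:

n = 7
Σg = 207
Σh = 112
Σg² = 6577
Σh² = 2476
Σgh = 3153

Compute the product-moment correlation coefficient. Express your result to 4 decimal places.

-0.2848

r = (nΣgh − ΣgΣh) / √[(nΣg² − (Σg)²)(nΣh² − (Σh)²)]
Numerator: 7×3153 − 207×112 = -1113
Denominator: √[(46039 − 42849)(17332 − 12544)] = √[3190 × 4788] = 3908.1607
r = -1113 / 3908.1607 ≈ -0.2848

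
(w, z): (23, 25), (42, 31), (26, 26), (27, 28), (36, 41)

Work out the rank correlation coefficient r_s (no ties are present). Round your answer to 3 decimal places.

Rank w: 1, 5, 2, 3, 4
Rank z: 1, 4, 2, 3, 5
d = rank(w) − rank(z): 0, 1, 0, 0, -1; Σd² = 2
ρ = 1 − 6Σd² / [n(n²−1)] = 1 − 6×2 / (5×24) = 1 − 12/120 ≈ 0.900

0.900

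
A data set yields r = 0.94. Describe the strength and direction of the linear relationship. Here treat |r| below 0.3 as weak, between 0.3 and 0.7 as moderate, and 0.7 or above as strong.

r = 0.94 > 0 so the relationship is positive.
|r| = 0.94, which falls in the strong range.

strong positive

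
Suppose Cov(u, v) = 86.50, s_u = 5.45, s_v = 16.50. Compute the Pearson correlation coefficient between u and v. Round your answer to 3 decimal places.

r = Cov(u,v) / (s_u · s_v) = 86.50 / (5.45 × 16.50)
  = 86.50 / 89.9250 ≈ 0.962

0.962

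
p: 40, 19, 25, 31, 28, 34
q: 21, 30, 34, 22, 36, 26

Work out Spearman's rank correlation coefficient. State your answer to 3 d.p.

Rank p: 6, 1, 2, 4, 3, 5
Rank q: 1, 4, 5, 2, 6, 3
d = rank(p) − rank(q): 5, -3, -3, 2, -3, 2; Σd² = 60
ρ = 1 − 6Σd² / [n(n²−1)] = 1 − 6×60 / (6×35) = 1 − 360/210 ≈ -0.714

-0.714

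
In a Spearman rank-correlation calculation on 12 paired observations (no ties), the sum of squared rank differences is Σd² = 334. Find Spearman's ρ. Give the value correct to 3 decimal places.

-0.168

ρ = 1 − 6Σd² / [n(n²−1)] = 1 − 6×334 / (12×143)
  = 1 − 2004/1716 = 1 − 1.1678 ≈ -0.168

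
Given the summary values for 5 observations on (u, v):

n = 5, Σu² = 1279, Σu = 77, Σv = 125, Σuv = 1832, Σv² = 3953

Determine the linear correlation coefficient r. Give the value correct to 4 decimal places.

-0.3348

r = (nΣuv − ΣuΣv) / √[(nΣu² − (Σu)²)(nΣv² − (Σv)²)]
Numerator: 5×1832 − 77×125 = -465
Denominator: √[(6395 − 5929)(19765 − 15625)] = √[466 × 4140] = 1388.9708
r = -465 / 1388.9708 ≈ -0.3348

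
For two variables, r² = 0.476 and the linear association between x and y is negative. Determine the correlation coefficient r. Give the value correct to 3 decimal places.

|r| = √0.476 = 0.690
The association is negative, so r = −0.690.

-0.690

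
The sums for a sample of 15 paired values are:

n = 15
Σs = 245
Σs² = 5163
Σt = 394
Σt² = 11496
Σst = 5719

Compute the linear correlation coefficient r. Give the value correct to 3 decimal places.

r = (nΣst − ΣsΣt) / √[(nΣs² − (Σs)²)(nΣt² − (Σt)²)]
Numerator: 15×5719 − 245×394 = -10745
Denominator: √[(77445 − 60025)(172440 − 155236)] = √[17420 × 17204] = 17311.6631
r = -10745 / 17311.6631 ≈ -0.621

-0.621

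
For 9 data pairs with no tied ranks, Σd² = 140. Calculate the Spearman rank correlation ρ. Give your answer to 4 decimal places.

-0.1667

ρ = 1 − 6Σd² / [n(n²−1)] = 1 − 6×140 / (9×80)
  = 1 − 840/720 = 1 − 1.16667 ≈ -0.1667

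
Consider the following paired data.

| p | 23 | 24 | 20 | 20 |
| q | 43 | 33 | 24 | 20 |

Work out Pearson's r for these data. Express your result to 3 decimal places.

n = 4, Σp = 87, Σq = 120, Σp² = 1905, Σq² = 3914, Σpq = 2661
nΣpq − ΣpΣq = 10644 − 10440 = 204
nΣp² − (Σp)² = 7620 − 7569 = 51; nΣq² − (Σq)² = 15656 − 14400 = 1256
r = 204 / √(51 × 1256) = 204 / 253.0929 ≈ 0.806

0.806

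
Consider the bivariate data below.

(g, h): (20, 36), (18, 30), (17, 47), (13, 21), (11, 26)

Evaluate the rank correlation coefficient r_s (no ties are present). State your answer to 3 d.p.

0.600

Rank g: 5, 4, 3, 2, 1
Rank h: 4, 3, 5, 1, 2
d = rank(g) − rank(h): 1, 1, -2, 1, -1; Σd² = 8
ρ = 1 − 6Σd² / [n(n²−1)] = 1 − 6×8 / (5×24) = 1 − 48/120 ≈ 0.600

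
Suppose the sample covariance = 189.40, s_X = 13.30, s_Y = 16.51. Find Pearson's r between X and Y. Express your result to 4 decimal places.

0.8625

r = Cov(X,Y) / (s_X · s_Y) = 189.40 / (13.30 × 16.51)
  = 189.40 / 219.5830 ≈ 0.8625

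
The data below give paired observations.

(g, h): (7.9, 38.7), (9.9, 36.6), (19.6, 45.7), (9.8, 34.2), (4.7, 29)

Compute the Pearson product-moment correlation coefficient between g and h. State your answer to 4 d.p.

n = 5, Σg = 51.9, Σh = 184.2, Σg² = 662.71, Σh² = 6936.38, Σgh = 2035.25
nΣgh − ΣgΣh = 10176.25 − 9559.98 = 616.27
nΣg² − (Σg)² = 3313.55 − 2693.61 = 619.94; nΣh² − (Σh)² = 34681.9 − 33929.64 = 752.26
r = 616.27 / √(619.94 × 752.26) = 616.27 / 682.9027 ≈ 0.9024

0.9024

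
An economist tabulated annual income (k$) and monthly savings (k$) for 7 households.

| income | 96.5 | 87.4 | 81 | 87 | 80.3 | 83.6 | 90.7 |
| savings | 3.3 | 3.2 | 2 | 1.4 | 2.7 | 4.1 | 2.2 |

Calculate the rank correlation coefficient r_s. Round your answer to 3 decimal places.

0.214

Rank income: 7, 5, 2, 4, 1, 3, 6
Rank savings: 6, 5, 2, 1, 4, 7, 3
d = rank(income) − rank(savings): 1, 0, 0, 3, -3, -4, 3; Σd² = 44
ρ = 1 − 6Σd² / [n(n²−1)] = 1 − 6×44 / (7×48) = 1 − 264/336 ≈ 0.214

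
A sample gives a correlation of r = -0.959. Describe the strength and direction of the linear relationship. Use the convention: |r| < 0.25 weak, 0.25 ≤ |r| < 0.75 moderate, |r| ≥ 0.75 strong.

strong negative

r = -0.959 < 0 so the relationship is negative.
|r| = 0.959, which falls in the strong range.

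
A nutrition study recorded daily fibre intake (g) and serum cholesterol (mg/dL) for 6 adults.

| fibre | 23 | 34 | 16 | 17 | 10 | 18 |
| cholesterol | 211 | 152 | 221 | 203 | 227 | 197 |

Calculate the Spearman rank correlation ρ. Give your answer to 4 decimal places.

Rank fibre: 5, 6, 2, 3, 1, 4
Rank cholesterol: 4, 1, 5, 3, 6, 2
d = rank(fibre) − rank(cholesterol): 1, 5, -3, 0, -5, 2; Σd² = 64
ρ = 1 − 6Σd² / [n(n²−1)] = 1 − 6×64 / (6×35) = 1 − 384/210 ≈ -0.8286

-0.8286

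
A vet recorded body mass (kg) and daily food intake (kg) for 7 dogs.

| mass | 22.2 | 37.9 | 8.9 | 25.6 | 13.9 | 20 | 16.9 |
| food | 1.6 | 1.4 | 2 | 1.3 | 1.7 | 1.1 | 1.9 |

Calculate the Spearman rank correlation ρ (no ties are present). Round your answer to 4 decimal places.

-0.7143

Rank mass: 5, 7, 1, 6, 2, 4, 3
Rank food: 4, 3, 7, 2, 5, 1, 6
d = rank(mass) − rank(food): 1, 4, -6, 4, -3, 3, -3; Σd² = 96
ρ = 1 − 6Σd² / [n(n²−1)] = 1 − 6×96 / (7×48) = 1 − 576/336 ≈ -0.7143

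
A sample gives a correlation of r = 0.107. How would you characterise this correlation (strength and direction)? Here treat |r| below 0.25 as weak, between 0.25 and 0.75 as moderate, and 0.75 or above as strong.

r = 0.107 > 0 so the relationship is positive.
|r| = 0.107, which falls in the weak range.

weak positive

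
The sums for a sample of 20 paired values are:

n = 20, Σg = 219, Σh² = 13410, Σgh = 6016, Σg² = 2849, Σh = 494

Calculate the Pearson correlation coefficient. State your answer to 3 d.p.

0.822

r = (nΣgh − ΣgΣh) / √[(nΣg² − (Σg)²)(nΣh² − (Σh)²)]
Numerator: 20×6016 − 219×494 = 12134
Denominator: √[(56980 − 47961)(268200 − 244036)] = √[9019 × 24164] = 14762.6256
r = 12134 / 14762.6256 ≈ 0.822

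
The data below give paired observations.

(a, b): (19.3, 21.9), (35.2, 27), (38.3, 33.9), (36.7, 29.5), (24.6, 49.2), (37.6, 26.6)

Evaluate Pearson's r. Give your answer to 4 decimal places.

n = 6, Σa = 191.7, Σb = 188.1, Σa² = 6444.23, Σb² = 6356.27, Σab = 5964.57
nΣab − ΣaΣb = 35787.42 − 36058.77 = -271.35
nΣa² − (Σa)² = 38665.38 − 36748.89 = 1916.49; nΣb² − (Σb)² = 38137.62 − 35381.61 = 2756.01
r = -271.35 / √(1916.49 × 2756.01) = -271.35 / 2298.2310 ≈ -0.1181

-0.1181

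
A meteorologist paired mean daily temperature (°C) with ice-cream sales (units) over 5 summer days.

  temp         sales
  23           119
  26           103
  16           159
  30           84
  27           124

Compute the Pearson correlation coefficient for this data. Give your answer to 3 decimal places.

n = 5, Σx = 122, Σy = 589, Σx² = 3090, Σy² = 72483, Σxy = 13827
nΣxy − ΣxΣy = 69135 − 71858 = -2723
nΣx² − (Σx)² = 15450 − 14884 = 566; nΣy² − (Σy)² = 362415 − 346921 = 15494
r = -2723 / √(566 × 15494) = -2723 / 2961.3517 ≈ -0.920

-0.920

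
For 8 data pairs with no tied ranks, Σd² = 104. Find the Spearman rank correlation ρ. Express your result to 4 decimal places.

ρ = 1 − 6Σd² / [n(n²−1)] = 1 − 6×104 / (8×63)
  = 1 − 624/504 = 1 − 1.23810 ≈ -0.2381

-0.2381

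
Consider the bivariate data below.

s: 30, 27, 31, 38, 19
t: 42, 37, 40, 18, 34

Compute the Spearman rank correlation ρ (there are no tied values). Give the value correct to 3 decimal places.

Rank s: 3, 2, 4, 5, 1
Rank t: 5, 3, 4, 1, 2
d = rank(s) − rank(t): -2, -1, 0, 4, -1; Σd² = 22
ρ = 1 − 6Σd² / [n(n²−1)] = 1 − 6×22 / (5×24) = 1 − 132/120 ≈ -0.100

-0.100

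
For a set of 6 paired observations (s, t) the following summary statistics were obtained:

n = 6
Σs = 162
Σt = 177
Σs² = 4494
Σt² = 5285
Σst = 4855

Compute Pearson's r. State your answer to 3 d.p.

0.871

r = (nΣst − ΣsΣt) / √[(nΣs² − (Σs)²)(nΣt² − (Σt)²)]
Numerator: 6×4855 − 162×177 = 456
Denominator: √[(26964 − 26244)(31710 − 31329)] = √[720 × 381] = 523.7557
r = 456 / 523.7557 ≈ 0.871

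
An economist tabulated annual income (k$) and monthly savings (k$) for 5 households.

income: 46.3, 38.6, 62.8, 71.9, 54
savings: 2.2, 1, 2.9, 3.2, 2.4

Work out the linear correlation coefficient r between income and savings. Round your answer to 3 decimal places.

0.943

n = 5, Σx = 273.6, Σy = 11.7, Σx² = 15663.1, Σy² = 30.25, Σxy = 682.26
nΣxy − ΣxΣy = 3411.3 − 3201.12 = 210.18
nΣx² − (Σx)² = 78315.5 − 74856.96 = 3458.54; nΣy² − (Σy)² = 151.25 − 136.89 = 14.36
r = 210.18 / √(3458.54 × 14.36) = 210.18 / 222.8556 ≈ 0.943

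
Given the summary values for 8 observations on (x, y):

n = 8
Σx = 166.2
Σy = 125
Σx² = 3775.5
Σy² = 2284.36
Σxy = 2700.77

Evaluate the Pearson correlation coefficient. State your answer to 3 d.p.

r = (nΣxy − ΣxΣy) / √[(nΣx² − (Σx)²)(nΣy² − (Σy)²)]
Numerator: 8×2700.77 − 166.2×125 = 831.16
Denominator: √[(30204 − 27622.44)(18274.88 − 15625)] = √[2581.56 × 2649.88] = 2615.4969
r = 831.16 / 2615.4969 ≈ 0.318

0.318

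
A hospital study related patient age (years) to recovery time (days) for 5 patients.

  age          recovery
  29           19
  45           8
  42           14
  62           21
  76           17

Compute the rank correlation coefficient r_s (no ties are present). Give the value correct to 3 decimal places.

Rank age: 1, 3, 2, 4, 5
Rank recovery: 4, 1, 2, 5, 3
d = rank(age) − rank(recovery): -3, 2, 0, -1, 2; Σd² = 18
ρ = 1 − 6Σd² / [n(n²−1)] = 1 − 6×18 / (5×24) = 1 − 108/120 ≈ 0.100

0.100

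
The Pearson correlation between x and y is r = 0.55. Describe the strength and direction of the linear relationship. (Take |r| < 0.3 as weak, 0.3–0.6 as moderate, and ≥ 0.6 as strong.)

moderate positive

r = 0.55 > 0 so the relationship is positive.
|r| = 0.55, which falls in the moderate range.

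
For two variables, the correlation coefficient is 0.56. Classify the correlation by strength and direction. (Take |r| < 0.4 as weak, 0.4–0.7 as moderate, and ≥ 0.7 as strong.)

r = 0.56 > 0 so the relationship is positive.
|r| = 0.56, which falls in the moderate range.

moderate positive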